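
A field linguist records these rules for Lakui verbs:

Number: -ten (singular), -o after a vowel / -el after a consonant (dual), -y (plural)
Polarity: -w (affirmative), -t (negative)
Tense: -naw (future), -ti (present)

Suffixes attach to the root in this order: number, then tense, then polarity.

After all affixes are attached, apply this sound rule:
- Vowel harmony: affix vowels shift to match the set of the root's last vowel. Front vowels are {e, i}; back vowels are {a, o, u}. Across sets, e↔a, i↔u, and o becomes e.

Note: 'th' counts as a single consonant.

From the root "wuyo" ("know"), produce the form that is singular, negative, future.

wuyotannawt

Attach number singular -ten → wuyoten.
Attach tense future -naw → wuyotennaw.
Attach polarity negative -t → wuyotennawt.
Apply vowel harmony: wuyotennawt → wuyotannawt.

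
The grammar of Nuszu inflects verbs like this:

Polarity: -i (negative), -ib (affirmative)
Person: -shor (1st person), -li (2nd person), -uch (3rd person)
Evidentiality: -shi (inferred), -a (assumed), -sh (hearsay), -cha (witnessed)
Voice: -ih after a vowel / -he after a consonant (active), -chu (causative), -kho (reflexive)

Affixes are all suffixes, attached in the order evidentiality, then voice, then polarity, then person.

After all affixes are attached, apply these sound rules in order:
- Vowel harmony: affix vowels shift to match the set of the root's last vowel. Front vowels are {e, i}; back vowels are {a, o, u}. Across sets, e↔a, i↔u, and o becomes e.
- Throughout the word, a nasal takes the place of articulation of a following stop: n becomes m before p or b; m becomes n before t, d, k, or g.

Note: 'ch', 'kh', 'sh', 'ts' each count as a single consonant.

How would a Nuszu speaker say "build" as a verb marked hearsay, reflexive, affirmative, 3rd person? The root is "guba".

gubashkhoubuch

Attach evidentiality hearsay -sh → gubash.
Attach voice reflexive -kho → gubashkho.
Attach polarity affirmative -ib → gubashkhoib.
Attach person 3rd person -uch → gubashkhoibuch.
Apply vowel harmony: gubashkhoibuch → gubashkhoubuch.
Nasal assimilation: no change.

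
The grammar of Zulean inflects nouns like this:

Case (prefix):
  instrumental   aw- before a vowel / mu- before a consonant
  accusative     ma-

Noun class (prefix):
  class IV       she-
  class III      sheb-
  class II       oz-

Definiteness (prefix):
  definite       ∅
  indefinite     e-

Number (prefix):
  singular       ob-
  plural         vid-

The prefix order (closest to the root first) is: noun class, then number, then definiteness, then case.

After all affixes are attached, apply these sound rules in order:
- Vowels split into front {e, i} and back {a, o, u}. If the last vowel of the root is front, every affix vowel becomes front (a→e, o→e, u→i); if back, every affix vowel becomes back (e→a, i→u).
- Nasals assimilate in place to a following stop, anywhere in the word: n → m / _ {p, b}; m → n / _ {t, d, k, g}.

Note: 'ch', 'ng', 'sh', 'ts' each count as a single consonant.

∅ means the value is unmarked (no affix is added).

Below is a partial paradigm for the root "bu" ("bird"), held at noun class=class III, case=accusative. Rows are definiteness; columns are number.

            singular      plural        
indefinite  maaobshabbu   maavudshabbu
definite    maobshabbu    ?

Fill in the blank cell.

Attach noun class class III sheb- → shebbu.
Attach number plural vid- → vidshebbu.
definiteness = definite: zero marking, form stays vidshebbu.
Attach case accusative ma- → mavidshebbu.
Apply vowel harmony: mavidshebbu → mavudshabbu.
Nasal assimilation: no change.

mavudshabbu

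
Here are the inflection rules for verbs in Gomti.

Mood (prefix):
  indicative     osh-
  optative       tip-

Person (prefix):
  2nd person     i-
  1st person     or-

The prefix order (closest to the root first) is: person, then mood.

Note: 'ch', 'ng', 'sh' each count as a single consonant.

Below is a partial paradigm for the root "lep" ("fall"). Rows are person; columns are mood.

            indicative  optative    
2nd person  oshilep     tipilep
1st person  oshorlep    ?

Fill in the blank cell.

tiporlep

Attach person 1st person or- → orlep.
Attach mood optative tip- → tiporlep.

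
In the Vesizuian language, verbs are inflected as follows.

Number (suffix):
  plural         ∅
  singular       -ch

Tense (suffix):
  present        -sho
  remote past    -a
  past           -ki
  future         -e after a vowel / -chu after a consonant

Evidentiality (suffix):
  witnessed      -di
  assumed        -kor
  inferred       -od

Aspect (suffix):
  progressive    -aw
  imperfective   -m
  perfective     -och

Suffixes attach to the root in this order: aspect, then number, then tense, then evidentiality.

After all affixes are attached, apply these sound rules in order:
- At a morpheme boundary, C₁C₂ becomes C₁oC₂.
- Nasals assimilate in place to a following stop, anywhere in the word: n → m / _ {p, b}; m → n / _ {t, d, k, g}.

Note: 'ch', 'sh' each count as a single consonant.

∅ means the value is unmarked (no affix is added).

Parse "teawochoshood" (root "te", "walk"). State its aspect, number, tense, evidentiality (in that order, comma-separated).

Segment: te-aw-ch-sho-od.
aspect: -aw → progressive.
number: -ch → singular.
tense: -sho → present.
evidentiality: -od → inferred.

progressive, singular, present, inferred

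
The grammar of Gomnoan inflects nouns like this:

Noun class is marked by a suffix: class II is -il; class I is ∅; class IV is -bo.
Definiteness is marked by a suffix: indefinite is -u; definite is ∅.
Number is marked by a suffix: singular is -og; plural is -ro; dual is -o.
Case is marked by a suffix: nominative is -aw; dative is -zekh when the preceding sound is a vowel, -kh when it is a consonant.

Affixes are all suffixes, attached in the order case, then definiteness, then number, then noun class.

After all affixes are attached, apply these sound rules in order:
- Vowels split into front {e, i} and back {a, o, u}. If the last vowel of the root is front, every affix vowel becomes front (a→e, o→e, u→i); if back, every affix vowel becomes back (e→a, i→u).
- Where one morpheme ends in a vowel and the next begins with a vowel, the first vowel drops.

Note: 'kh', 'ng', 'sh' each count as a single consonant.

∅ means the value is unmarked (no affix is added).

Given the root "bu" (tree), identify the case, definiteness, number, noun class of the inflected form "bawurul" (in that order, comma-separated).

nominative, indefinite, plural, class II

Segment: bu-aw-u-ro-il.
case: -aw → nominative.
definiteness: -u → indefinite.
number: -ro → plural.
noun class: -il → class II.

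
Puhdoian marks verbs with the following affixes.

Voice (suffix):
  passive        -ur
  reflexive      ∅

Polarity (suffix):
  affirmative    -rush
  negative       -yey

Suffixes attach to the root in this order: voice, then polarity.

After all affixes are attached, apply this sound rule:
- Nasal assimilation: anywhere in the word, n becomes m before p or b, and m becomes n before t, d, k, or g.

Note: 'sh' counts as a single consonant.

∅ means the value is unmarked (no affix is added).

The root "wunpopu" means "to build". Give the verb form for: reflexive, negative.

wumpopuyey

voice = reflexive: zero marking, form stays wunpopu.
Attach polarity negative -yey → wunpopuyey.
Apply nasal assimilation: wunpopuyey → wumpopuyey.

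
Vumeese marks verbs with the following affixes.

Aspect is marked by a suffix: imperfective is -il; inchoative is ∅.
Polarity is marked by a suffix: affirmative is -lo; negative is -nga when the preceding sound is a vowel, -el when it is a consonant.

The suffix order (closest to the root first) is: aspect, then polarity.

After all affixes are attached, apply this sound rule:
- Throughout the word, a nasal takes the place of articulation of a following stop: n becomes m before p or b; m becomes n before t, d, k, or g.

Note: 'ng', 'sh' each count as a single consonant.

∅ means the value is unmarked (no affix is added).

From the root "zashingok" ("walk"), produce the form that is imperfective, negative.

Attach aspect imperfective -il → zashingokil.
Attach polarity negative -el (after consonant 'l') → zashingokilel.
Nasal assimilation: no change.

zashingokilel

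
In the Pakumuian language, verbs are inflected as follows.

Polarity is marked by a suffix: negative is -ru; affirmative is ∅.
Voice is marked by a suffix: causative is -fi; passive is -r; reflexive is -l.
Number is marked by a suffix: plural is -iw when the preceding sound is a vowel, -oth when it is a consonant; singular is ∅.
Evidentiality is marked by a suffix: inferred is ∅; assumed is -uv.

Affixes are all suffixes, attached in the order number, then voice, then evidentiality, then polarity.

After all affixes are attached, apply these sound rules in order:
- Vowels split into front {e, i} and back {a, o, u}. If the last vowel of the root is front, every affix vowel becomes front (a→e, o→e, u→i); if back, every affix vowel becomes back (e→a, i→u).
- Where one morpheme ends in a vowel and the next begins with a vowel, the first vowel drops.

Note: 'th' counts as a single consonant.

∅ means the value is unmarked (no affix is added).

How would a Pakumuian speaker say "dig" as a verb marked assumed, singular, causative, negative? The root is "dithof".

number = singular: zero marking, form stays dithof.
Attach voice causative -fi → dithoffi.
Attach evidentiality assumed -uv → dithoffiuv.
Attach polarity negative -ru → dithoffiuvru.
Apply vowel harmony: dithoffiuvru → dithoffuuvru.
Apply vowel deletion: dithoffuuvru → dithoffuvru.

dithoffuvru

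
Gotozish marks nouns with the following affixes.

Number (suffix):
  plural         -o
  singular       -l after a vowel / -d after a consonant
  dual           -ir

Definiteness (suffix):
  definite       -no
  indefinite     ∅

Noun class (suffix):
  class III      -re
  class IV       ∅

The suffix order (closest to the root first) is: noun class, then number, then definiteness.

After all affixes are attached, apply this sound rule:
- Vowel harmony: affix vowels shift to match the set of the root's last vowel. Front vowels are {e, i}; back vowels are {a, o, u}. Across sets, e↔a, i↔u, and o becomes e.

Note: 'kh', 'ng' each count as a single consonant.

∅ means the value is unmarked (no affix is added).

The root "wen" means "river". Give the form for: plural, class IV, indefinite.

noun class = class IV: zero marking, form stays wen.
Attach number plural -o → weno.
definiteness = indefinite: zero marking, form stays weno.
Apply vowel harmony: weno → wene.

wene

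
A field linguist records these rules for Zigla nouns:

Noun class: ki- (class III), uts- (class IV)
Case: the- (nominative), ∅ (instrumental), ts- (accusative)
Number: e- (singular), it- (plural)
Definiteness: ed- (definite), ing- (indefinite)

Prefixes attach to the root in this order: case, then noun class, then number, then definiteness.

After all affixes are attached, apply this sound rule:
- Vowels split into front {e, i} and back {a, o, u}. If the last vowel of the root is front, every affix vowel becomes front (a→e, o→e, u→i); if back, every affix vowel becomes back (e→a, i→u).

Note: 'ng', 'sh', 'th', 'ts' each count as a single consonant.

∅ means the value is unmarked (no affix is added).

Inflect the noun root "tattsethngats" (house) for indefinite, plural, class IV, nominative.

Attach case nominative the- → thetattsethngats.
Attach noun class class IV uts- → utsthetattsethngats.
Attach number plural it- → itutsthetattsethngats.
Attach definiteness indefinite ing- → ingitutsthetattsethngats.
Apply vowel harmony: ingitutsthetattsethngats → ungututsthatattsethngats.

ungututsthatattsethngats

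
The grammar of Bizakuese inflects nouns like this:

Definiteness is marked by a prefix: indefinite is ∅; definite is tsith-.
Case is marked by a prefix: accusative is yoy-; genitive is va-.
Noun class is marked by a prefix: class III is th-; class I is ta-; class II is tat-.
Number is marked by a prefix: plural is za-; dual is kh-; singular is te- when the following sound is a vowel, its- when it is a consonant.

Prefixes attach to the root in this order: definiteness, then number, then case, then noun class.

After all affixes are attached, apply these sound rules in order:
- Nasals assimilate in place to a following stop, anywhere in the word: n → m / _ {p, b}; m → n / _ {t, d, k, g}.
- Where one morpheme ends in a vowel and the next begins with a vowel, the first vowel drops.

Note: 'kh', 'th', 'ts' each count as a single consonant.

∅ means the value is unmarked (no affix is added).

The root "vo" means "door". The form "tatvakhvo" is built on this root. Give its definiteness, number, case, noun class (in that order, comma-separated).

Segment: tat-va-kh-vo.
definiteness: ∅ → indefinite.
number: kh- → dual.
case: va- → genitive.
noun class: tat- → class II.

indefinite, dual, genitive, class II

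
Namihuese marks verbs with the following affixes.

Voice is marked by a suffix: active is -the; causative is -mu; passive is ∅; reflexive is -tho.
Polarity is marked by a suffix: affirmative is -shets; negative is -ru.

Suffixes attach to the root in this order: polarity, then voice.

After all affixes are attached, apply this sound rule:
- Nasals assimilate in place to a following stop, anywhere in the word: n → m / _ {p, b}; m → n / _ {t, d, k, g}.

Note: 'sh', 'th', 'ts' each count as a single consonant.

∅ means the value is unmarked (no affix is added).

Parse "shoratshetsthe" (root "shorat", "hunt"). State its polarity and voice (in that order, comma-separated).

affirmative, active

Segment: shorat-shets-the.
polarity: -shets → affirmative.
voice: -the → active.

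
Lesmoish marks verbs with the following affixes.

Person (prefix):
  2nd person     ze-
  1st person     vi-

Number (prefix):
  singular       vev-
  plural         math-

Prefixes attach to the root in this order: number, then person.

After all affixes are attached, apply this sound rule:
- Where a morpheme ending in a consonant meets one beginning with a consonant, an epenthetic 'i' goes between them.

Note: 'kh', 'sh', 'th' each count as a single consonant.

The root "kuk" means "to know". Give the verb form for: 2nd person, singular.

zevevikuk

Attach number singular vev- → vevkuk.
Attach person 2nd person ze- → zevevkuk.
Apply epenthesis: zevevkuk → zevevikuk.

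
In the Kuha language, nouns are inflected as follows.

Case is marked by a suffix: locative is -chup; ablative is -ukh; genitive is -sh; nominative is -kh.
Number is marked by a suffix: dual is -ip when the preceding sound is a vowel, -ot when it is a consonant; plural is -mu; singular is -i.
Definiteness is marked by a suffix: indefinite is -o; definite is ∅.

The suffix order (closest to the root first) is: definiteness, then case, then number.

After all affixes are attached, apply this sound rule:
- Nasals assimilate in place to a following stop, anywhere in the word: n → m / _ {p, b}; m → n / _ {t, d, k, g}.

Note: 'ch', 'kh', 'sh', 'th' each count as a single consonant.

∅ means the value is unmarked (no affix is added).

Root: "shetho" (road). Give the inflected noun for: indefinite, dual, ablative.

shethooukhot

Attach definiteness indefinite -o → shethoo.
Attach case ablative -ukh → shethooukh.
Attach number dual -ot (after consonant 'kh') → shethooukhot.
Nasal assimilation: no change.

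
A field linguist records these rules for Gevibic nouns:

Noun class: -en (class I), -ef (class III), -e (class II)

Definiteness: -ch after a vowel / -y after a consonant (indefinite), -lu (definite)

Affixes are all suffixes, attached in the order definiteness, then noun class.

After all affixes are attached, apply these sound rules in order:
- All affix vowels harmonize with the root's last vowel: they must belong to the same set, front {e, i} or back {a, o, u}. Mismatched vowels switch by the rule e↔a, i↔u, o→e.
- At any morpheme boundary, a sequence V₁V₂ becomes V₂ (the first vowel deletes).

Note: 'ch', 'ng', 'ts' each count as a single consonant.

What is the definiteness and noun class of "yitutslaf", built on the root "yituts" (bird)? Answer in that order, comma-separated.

Segment: yituts-lu-ef.
definiteness: -lu → definite.
noun class: -ef → class III.

definite, class III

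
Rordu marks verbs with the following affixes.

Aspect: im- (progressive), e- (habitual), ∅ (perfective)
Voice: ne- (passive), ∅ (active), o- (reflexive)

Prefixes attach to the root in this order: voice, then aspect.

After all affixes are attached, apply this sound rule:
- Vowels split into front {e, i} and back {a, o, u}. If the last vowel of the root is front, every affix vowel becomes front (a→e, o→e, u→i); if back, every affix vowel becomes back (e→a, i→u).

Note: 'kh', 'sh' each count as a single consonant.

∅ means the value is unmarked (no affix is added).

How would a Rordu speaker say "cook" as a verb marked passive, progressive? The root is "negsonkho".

umnanegsonkho

Attach voice passive ne- → nenegsonkho.
Attach aspect progressive im- → imnenegsonkho.
Apply vowel harmony: imnenegsonkho → umnanegsonkho.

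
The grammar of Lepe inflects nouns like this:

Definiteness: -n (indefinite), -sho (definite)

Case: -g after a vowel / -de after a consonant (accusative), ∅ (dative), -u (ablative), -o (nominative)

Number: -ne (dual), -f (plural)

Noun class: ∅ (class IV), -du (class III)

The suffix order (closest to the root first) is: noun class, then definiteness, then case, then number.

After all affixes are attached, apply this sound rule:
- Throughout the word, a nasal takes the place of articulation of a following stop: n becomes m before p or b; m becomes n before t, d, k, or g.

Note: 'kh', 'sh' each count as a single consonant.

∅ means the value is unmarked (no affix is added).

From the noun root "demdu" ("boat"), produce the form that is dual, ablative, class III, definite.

dendudushoune

Attach noun class class III -du → demdudu.
Attach definiteness definite -sho → demdudusho.
Attach case ablative -u → demdudushou.
Attach number dual -ne → demdudushoune.
Apply nasal assimilation: demdudushoune → dendudushoune.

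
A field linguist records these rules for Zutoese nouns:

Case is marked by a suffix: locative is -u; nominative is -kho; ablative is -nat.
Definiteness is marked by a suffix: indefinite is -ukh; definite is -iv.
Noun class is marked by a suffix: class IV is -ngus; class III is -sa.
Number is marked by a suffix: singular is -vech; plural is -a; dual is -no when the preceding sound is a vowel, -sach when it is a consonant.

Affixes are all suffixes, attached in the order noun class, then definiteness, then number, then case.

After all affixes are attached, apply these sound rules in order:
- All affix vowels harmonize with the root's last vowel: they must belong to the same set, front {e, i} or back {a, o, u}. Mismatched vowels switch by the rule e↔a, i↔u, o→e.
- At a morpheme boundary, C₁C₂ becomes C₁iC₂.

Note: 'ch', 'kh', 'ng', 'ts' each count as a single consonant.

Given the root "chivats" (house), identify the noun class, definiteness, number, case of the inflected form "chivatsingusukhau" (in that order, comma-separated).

Segment: chivats-ngus-ukh-a-u.
noun class: -ngus → class IV.
definiteness: -ukh → indefinite.
number: -a → plural.
case: -u → locative.

class IV, indefinite, plural, locative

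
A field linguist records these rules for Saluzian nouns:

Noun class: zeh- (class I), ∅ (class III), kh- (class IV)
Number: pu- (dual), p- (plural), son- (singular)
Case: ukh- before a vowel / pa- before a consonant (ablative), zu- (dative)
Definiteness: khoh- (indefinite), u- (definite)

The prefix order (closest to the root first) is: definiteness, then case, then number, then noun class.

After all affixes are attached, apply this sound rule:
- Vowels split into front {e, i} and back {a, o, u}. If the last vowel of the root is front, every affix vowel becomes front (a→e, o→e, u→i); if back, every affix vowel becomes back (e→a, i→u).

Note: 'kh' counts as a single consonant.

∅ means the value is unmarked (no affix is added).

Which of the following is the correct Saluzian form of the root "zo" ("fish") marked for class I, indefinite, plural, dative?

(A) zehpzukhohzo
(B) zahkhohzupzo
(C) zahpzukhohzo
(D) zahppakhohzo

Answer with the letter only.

C

Attach definiteness indefinite khoh- → khohzo.
Attach case dative zu- → zukhohzo.
Attach number plural p- → pzukhohzo.
Attach noun class class I zeh- → zehpzukhohzo.
Apply vowel harmony: zehpzukhohzo → zahpzukhohzo.
So the correct form is zahpzukhohzo, option (C).
(B) zahkhohzupzo is wrong: it has the affixes in the wrong order.
(D) zahppakhohzo is wrong: it uses ablative instead of dative for case.
(A) zehpzukhohzo is wrong: it fails to apply the sound rule(s).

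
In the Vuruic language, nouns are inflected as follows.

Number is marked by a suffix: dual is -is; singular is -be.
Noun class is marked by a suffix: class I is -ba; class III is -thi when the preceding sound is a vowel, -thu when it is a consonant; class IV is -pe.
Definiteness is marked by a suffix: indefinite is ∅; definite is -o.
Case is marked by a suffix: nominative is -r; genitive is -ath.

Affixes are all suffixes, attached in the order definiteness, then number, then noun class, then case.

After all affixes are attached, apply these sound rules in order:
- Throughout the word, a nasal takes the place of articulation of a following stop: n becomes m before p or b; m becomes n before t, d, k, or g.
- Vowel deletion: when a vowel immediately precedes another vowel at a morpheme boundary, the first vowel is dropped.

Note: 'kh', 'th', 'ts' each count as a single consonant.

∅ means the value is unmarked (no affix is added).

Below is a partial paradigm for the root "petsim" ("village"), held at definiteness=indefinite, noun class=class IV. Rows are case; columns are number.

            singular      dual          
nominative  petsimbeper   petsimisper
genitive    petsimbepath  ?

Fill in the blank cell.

petsimispath

definiteness = indefinite: zero marking, form stays petsim.
Attach number dual -is → petsimis.
Attach noun class class IV -pe → petsimispe.
Attach case genitive -ath → petsimispeath.
Nasal assimilation: no change.
Apply vowel deletion: petsimispeath → petsimispath.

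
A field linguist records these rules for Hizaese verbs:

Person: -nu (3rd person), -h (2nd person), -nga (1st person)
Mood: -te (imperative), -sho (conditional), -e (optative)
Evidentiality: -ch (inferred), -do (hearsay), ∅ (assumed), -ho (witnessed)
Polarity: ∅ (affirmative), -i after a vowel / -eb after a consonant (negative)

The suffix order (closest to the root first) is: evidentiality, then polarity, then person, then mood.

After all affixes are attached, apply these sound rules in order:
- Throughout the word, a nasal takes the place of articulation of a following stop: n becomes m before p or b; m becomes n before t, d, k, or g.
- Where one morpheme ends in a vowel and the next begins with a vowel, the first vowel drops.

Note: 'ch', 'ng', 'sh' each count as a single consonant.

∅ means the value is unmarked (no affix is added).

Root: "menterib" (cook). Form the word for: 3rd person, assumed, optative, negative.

menteribebne

evidentiality = assumed: zero marking, form stays menterib.
Attach polarity negative -eb (after consonant 'b') → menteribeb.
Attach person 3rd person -nu → menteribebnu.
Attach mood optative -e → menteribebnue.
Nasal assimilation: no change.
Apply vowel deletion: menteribebnue → menteribebne.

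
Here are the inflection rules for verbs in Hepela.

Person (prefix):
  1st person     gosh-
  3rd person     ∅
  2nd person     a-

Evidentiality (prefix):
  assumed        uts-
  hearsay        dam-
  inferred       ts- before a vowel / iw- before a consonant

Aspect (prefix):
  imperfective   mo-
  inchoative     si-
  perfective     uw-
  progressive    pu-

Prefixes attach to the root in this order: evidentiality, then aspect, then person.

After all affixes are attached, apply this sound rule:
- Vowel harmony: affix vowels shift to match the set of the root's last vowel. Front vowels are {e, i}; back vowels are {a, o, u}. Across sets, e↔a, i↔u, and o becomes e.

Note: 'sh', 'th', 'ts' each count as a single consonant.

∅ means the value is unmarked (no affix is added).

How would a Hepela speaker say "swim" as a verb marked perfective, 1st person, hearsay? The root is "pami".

Attach evidentiality hearsay dam- → dampami.
Attach aspect perfective uw- → uwdampami.
Attach person 1st person gosh- → goshuwdampami.
Apply vowel harmony: goshuwdampami → geshiwdempami.

geshiwdempami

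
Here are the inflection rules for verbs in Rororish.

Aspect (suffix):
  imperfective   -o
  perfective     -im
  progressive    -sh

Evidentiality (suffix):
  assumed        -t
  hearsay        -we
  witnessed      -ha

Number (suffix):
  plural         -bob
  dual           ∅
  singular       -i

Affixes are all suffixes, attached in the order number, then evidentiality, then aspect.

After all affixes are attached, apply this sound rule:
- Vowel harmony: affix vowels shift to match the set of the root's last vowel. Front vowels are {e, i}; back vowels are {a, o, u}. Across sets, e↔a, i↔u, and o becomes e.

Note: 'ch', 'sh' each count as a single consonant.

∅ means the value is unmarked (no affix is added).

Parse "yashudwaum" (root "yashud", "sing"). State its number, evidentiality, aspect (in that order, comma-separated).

Segment: yashud-we-im.
number: ∅ → dual.
evidentiality: -we → hearsay.
aspect: -im → perfective.

dual, hearsay, perfective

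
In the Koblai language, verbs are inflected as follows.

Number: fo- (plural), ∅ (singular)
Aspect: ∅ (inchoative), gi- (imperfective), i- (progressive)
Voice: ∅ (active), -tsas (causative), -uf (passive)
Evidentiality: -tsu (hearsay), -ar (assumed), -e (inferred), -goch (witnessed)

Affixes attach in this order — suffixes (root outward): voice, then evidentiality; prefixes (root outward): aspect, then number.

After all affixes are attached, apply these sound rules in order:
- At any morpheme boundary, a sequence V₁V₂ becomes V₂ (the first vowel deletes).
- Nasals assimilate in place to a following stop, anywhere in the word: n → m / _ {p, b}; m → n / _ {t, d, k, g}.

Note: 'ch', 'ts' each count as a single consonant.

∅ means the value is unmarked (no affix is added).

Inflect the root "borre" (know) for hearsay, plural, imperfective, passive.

Attach voice passive -uf → borreuf.
Attach aspect imperfective gi- → giborreuf.
Attach evidentiality hearsay -tsu → giborreuftsu.
Attach number plural fo- → fogiborreuftsu.
Apply vowel deletion: fogiborreuftsu → fogiborruftsu.
Nasal assimilation: no change.

fogiborruftsu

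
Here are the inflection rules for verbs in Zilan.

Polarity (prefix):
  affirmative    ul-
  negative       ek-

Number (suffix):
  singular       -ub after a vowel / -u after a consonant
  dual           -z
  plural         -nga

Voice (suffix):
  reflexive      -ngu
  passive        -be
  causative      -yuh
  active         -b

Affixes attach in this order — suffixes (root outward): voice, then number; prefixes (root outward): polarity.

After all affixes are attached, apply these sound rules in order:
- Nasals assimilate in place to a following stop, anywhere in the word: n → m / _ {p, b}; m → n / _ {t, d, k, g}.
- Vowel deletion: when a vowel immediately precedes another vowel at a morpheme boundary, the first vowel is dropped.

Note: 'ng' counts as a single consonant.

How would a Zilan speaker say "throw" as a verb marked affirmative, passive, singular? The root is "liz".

ullizbub

Attach voice passive -be → lizbe.
Attach number singular -ub (after vowel 'e') → lizbeub.
Attach polarity affirmative ul- → ullizbeub.
Nasal assimilation: no change.
Apply vowel deletion: ullizbeub → ullizbub.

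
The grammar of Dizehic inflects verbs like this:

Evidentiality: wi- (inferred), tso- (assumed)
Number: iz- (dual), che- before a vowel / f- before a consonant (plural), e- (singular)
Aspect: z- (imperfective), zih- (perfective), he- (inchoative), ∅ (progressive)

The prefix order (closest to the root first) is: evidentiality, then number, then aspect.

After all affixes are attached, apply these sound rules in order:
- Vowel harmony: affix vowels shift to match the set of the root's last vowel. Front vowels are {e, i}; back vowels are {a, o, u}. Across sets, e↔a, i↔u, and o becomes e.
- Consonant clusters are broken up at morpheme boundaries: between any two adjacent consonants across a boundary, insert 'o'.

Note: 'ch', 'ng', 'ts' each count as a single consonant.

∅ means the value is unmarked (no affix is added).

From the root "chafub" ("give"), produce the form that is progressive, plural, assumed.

fotsochafub

Attach evidentiality assumed tso- → tsochafub.
Attach number plural f- (before consonant 'ts') → ftsochafub.
aspect = progressive: zero marking, form stays ftsochafub.
Vowel harmony: no change.
Apply epenthesis: ftsochafub → fotsochafub.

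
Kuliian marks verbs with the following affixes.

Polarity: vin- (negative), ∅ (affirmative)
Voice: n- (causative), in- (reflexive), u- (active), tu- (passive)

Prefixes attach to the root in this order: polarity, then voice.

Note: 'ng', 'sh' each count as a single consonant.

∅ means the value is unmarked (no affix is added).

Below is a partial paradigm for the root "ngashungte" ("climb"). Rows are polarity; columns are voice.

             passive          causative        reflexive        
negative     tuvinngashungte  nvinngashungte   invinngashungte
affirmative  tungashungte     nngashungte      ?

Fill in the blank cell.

polarity = affirmative: zero marking, form stays ngashungte.
Attach voice reflexive in- → inngashungte.

inngashungte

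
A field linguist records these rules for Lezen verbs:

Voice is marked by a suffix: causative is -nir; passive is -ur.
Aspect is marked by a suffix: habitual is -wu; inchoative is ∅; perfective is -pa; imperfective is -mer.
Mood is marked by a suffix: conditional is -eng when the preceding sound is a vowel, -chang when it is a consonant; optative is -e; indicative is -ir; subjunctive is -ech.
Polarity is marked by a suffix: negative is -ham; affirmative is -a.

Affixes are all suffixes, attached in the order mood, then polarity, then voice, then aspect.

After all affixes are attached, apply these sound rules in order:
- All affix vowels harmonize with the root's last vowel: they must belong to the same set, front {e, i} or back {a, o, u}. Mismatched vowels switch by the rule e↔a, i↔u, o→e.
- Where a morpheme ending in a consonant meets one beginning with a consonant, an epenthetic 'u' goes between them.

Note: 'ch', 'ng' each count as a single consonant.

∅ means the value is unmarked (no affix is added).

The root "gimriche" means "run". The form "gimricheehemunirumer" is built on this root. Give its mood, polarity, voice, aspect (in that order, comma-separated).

optative, negative, causative, imperfective

Segment: gimriche-e-ham-nir-mer.
mood: -e → optative.
polarity: -ham → negative.
voice: -nir → causative.
aspect: -mer → imperfective.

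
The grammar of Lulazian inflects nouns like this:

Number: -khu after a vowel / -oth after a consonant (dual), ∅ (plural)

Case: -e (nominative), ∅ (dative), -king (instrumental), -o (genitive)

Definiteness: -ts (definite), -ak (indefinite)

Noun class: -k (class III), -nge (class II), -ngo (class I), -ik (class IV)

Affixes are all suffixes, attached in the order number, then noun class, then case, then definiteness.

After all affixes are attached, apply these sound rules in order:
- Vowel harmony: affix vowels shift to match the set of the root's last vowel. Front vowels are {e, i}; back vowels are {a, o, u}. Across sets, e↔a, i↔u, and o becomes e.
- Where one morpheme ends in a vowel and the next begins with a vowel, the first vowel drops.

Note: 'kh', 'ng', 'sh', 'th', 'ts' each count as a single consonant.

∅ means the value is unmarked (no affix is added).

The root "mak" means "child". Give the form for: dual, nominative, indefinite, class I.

Attach number dual -oth (after consonant 'k') → makoth.
Attach noun class class I -ngo → makothngo.
Attach case nominative -e → makothngoe.
Attach definiteness indefinite -ak → makothngoeak.
Apply vowel harmony: makothngoeak → makothngoaak.
Apply vowel deletion: makothngoaak → makothngak.

makothngak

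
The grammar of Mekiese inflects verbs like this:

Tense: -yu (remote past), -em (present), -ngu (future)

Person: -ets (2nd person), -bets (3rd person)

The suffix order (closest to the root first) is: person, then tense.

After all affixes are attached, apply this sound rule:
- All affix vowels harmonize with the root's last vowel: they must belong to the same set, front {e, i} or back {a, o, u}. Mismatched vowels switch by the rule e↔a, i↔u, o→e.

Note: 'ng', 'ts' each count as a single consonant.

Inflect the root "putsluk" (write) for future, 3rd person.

putslukbatsngu

Attach person 3rd person -bets → putslukbets.
Attach tense future -ngu → putslukbetsngu.
Apply vowel harmony: putslukbetsngu → putslukbatsngu.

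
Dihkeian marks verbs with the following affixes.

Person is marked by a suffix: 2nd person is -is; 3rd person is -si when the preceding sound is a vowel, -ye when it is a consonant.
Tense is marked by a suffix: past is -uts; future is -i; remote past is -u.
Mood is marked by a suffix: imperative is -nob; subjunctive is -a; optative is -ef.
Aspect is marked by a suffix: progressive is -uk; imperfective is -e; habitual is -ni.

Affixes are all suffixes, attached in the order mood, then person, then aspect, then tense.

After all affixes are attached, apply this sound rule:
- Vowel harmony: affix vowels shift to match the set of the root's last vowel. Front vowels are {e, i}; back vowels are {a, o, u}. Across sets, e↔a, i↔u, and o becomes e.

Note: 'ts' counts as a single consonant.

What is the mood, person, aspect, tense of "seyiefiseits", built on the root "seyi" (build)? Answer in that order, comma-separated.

Segment: seyi-ef-is-e-uts.
mood: -ef → optative.
person: -is → 2nd person.
aspect: -e → imperfective.
tense: -uts → past.

optative, 2nd person, imperfective, past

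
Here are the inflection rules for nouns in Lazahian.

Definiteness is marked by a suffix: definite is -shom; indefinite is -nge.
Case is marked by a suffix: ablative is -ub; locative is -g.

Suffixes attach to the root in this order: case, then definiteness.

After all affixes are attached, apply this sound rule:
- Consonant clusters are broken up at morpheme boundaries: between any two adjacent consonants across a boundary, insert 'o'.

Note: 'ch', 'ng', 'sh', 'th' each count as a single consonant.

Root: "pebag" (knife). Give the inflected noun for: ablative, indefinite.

pebagubonge

Attach case ablative -ub → pebagub.
Attach definiteness indefinite -nge → pebagubnge.
Apply epenthesis: pebagubnge → pebagubonge.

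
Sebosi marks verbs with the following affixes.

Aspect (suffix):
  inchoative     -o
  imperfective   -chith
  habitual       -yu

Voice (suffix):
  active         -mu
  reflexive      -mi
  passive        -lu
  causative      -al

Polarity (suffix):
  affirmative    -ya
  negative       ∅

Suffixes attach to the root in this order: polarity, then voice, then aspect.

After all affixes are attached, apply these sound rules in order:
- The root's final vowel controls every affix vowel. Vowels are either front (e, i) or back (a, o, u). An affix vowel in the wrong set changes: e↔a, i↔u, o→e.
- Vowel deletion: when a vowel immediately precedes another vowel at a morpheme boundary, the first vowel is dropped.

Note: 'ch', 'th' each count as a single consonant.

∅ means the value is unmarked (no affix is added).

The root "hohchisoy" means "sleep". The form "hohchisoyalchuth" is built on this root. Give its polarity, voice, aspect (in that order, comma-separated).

negative, causative, imperfective

Segment: hohchisoy-al-chith.
polarity: ∅ → negative.
voice: -al → causative.
aspect: -chith → imperfective.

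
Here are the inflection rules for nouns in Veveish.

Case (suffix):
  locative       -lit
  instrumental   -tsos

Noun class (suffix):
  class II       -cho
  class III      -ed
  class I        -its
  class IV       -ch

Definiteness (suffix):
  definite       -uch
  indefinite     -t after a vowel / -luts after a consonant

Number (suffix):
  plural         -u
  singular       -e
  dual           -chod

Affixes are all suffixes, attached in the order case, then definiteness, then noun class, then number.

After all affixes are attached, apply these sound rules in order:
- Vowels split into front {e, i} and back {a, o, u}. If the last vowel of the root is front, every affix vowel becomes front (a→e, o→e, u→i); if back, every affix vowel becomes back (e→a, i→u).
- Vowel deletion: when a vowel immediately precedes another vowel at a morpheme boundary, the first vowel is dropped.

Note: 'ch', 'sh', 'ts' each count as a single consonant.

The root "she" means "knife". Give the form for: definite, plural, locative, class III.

Attach case locative -lit → shelit.
Attach definiteness definite -uch → shelituch.
Attach noun class class III -ed → shelituched.
Attach number plural -u → shelituchedu.
Apply vowel harmony: shelituchedu → shelitichedi.
Vowel deletion: no change.

shelitichedi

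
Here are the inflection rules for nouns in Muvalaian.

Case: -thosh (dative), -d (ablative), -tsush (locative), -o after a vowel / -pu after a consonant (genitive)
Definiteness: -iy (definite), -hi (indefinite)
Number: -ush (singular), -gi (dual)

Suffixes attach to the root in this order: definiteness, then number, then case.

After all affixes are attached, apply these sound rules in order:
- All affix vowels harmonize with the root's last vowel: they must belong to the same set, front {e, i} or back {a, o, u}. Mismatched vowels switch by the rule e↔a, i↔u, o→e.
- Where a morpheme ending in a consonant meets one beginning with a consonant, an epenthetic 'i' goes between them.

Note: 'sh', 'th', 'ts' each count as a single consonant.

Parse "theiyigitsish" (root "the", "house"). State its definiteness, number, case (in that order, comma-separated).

Segment: the-iy-gi-tsush.
definiteness: -iy → definite.
number: -gi → dual.
case: -tsush → locative.

definite, dual, locative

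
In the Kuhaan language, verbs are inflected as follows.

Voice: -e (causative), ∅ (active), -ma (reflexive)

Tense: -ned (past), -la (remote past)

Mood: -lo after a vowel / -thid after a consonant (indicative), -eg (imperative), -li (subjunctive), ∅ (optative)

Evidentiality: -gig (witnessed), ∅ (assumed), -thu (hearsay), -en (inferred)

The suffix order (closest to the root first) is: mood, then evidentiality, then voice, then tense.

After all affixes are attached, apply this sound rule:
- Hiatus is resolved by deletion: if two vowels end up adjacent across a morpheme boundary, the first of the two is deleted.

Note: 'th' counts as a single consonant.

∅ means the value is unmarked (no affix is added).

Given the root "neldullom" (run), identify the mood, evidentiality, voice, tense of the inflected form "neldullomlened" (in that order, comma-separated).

subjunctive, assumed, causative, past

Segment: neldullom-li-e-ned.
mood: -li → subjunctive.
evidentiality: ∅ → assumed.
voice: -e → causative.
tense: -ned → past.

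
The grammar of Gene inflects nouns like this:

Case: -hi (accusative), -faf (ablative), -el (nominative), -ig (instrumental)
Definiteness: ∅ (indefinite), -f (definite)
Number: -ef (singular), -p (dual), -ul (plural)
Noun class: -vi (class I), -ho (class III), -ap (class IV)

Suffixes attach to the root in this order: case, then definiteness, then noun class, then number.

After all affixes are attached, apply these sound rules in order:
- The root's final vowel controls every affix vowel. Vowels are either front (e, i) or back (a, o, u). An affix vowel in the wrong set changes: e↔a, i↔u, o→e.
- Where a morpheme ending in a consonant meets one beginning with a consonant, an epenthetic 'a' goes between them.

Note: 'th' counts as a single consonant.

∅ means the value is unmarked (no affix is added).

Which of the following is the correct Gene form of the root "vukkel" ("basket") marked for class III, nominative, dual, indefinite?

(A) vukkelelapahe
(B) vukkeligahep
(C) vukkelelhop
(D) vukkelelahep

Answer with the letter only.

D

Attach case nominative -el → vukkelel.
definiteness = indefinite: zero marking, form stays vukkelel.
Attach noun class class III -ho → vukkelelho.
Attach number dual -p → vukkelelhop.
Apply vowel harmony: vukkelelhop → vukkelelhep.
Apply epenthesis: vukkelelhep → vukkelelahep.
So the correct form is vukkelelahep, option (D).
(A) vukkelelapahe is wrong: it has the affixes in the wrong order.
(C) vukkelelhop is wrong: it fails to apply the sound rule(s).
(B) vukkeligahep is wrong: it uses instrumental instead of nominative for case.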